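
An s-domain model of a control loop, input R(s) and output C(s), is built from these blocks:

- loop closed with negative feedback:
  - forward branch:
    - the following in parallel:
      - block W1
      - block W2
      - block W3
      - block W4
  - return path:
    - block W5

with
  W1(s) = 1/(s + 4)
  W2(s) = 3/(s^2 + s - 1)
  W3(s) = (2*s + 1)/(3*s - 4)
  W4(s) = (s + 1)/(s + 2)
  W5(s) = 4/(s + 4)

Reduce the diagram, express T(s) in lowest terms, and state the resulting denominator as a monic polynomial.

The answer is s^6 + 49*s^5/3 + 69*s^4 + 62*s^3 - 52*s^2 - 224*s/3 - 64.

Reasoning:
Step 1 - reduce the parallel group W1, W2, W3, W4 -> (5*s^5 + 32*s^4 + 47*s^3 + 15*s^2 - 32*s - 80)/(3*s^5 + 17*s^4 + 11*s^3 - 46*s^2 - 32*s + 32)
Step 2 - apply the feedback formula to (W1+W2+W3+W4), W5 -> (5*s^6 + 52*s^5 + 175*s^4 + 203*s^3 + 28*s^2 - 208*s - 320)/(3*s^6 + 49*s^5 + 207*s^4 + 186*s^3 - 156*s^2 - 224*s - 192)
Step 2 gives the fully reduced T(s), with no common factor left to cancel. The denominator's leading coefficient is 3, so divide each of its coefficients by 3 to get the monic form.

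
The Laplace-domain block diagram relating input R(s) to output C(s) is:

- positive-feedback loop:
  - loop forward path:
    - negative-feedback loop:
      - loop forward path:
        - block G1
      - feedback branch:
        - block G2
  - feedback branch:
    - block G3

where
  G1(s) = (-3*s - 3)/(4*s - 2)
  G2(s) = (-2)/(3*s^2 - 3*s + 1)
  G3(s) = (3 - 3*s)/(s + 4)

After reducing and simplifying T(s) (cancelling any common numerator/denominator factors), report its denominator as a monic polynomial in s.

Step 1: apply the feedback formula to G1, G2, giving (-9*s^3 + 6*s - 3)/(12*s^3 - 18*s^2 + 16*s + 4)
Step 2: collapse the loop ([G1/(1+G1*G2)] forward, G3 return), giving (9*s^4 + 36*s^3 - 6*s^2 - 21*s + 12)/(15*s^4 - 57*s^3 + 38*s^2 - 41*s - 25)
That last expression is T(s), already simplified. Scaling its denominator by 1/15 (the reciprocal of the leading coefficient) yields the monic denominator.

Answer: s^4 - 19*s^3/5 + 38*s^2/15 - 41*s/15 - 5/3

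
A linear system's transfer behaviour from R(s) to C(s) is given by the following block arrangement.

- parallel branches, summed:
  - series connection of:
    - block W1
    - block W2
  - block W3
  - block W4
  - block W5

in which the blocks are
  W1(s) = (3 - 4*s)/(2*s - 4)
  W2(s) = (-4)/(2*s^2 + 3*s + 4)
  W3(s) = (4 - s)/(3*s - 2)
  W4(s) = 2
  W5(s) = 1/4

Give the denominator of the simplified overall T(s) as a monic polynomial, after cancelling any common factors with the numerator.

The answer is s^4 - 7*s^3/6 - 2*s^2/3 - 10*s/3 + 8/3.

Reasoning:
Step 1 - reduce the series chain W1, W2 = (8*s - 6)/(2*s^3 - s^2 - 2*s - 8)
Step 2 - add (W1*W2), W3, W4, W5 (parallel) = (46*s^4 - 27*s^3 + 52*s^2 - 316*s + 64)/(24*s^4 - 28*s^3 - 16*s^2 - 80*s + 64)
T(s) is the step-2 result (common factors already cancelled). Leading coefficient of the denominator: 24. Divide through by 24 for the monic polynomial.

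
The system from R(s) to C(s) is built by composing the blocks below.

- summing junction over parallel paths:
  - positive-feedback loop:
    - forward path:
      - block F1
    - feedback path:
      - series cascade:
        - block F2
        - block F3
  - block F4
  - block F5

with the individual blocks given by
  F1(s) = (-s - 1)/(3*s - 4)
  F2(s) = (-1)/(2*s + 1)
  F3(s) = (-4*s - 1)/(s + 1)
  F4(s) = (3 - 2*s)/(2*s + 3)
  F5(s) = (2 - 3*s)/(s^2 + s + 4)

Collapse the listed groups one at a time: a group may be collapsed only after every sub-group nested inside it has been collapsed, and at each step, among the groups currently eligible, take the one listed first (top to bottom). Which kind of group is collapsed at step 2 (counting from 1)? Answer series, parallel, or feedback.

The answer is feedback.

Reasoning:
1. reduce the series chain F2, F3
2. apply the feedback formula to F1, (F2*F3)
3. reduce the parallel group [F1/(1-F1*(F2*F3))], F4, F5
So the answer for step 2 is feedback.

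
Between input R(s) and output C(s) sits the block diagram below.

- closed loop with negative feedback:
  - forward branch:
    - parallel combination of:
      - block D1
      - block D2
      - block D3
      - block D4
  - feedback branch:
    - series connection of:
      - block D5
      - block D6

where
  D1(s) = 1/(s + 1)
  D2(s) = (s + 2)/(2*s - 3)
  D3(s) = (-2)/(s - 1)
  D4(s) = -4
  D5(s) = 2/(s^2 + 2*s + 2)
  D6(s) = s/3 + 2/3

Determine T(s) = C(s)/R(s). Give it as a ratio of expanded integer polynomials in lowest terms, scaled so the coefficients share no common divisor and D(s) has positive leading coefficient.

Reducing step by step:

1. parallel reduction of D1, D2, D3, D4 -> (-7*s^3 + 12*s^2 + 4*s - 5)/(2*s^3 - 3*s^2 - 2*s + 3)
2. reduce the series chain D5, D6 -> (2*s + 4)/(3*s^2 + 6*s + 6)
3. close the feedback loop around (D1+D2+D3+D4), (D5*D6), which is the overall transfer function T(s) = C(s)/R(s) in lowest terms

Answer: (-21*s^5 - 6*s^4 + 42*s^3 + 81*s^2 - 6*s - 30)/(6*s^5 - 11*s^4 - 16*s^3 + 35*s^2 + 12*s - 2)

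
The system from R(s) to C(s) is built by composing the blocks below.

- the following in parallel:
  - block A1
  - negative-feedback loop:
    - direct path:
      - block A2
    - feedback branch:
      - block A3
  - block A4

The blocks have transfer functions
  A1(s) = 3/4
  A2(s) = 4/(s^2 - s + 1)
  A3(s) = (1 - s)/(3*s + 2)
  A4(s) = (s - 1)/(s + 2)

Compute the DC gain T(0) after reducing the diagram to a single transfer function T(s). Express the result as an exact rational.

Answer: 19/12

Working:
Step 1 - collapse the loop (A2 forward, A3 return); result (12*s + 8)/(3*s^3 - s^2 - 3*s + 6)
Step 2 - reduce the parallel group A1, [A2/(1+A2*A3)], A4; result (21*s^4 - s^3 + 25*s^2 + 164*s + 76)/(12*s^4 + 20*s^3 - 20*s^2 + 48)
DC gain: substitute s = 0 into T(s) from step 2: T(0) = 76/48 = 19/12.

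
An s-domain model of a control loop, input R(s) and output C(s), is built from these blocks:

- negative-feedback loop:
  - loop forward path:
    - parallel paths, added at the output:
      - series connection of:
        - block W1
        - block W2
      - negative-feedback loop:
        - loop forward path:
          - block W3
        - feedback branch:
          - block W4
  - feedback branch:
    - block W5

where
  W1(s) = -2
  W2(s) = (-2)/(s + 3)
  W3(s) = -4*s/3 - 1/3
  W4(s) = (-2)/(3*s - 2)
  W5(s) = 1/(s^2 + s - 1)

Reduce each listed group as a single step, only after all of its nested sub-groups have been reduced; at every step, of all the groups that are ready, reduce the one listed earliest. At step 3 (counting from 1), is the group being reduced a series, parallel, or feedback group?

Step 1 - reduce the series chain W1, W2
Step 2 - feedback reduction of W3, W4
Step 3 - add (W1*W2), [W3/(1+W3*W4)] (parallel)
Step 4 - apply the feedback formula to ((W1*W2)+[W3/(1+W3*W4)]), W5
Step 3 collapses a parallel group.

Answer: parallel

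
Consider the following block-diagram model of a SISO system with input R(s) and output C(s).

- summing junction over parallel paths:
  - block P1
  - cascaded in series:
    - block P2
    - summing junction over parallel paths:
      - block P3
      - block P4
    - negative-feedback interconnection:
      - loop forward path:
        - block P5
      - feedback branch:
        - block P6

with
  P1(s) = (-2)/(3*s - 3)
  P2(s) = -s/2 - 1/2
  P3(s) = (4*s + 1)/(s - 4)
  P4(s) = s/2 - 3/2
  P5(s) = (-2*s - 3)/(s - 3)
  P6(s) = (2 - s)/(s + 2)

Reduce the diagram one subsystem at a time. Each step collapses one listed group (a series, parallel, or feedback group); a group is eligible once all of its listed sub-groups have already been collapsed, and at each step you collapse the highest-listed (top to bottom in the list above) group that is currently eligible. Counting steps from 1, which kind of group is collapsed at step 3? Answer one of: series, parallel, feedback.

The answer is series.

Reasoning:
Step 1. combine P3, P4 in parallel
Step 2. apply the feedback formula to P5, P6
Step 3. multiply P2, (P3+P4), [P5/(1+P5*P6)] (series)
Step 4. sum the parallel branches P1, (P2*(P3+P4)*[P5/(1+P5*P6)])
The group at step 3 is a series group.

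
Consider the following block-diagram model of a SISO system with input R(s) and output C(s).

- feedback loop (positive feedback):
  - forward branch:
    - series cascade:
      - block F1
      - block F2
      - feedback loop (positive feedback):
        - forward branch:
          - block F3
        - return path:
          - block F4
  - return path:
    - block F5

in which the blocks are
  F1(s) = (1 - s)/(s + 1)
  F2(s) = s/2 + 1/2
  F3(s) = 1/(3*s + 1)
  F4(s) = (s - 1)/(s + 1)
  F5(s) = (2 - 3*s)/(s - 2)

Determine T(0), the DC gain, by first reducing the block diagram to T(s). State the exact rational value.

First reduce the diagram to T(s).

Step 1 - collapse the loop (F3 forward, F4 return), giving (s + 1)/(3*s^2 + 3*s + 2)
Step 2 - multiply F1, F2, [F3/(1-F3*F4)] (series), giving (1 - s^2)/(6*s^2 + 6*s + 4)
Step 3 - apply the feedback formula to (F1*F2*[F3/(1-F3*F4)]), F5, giving (-s^3 + 2*s^2 + s - 2)/(3*s^3 - 4*s^2 - 5*s - 10)
Evaluating the step-3 result (the overall T(s)) at s = 0 gives T(0) = -2/(-10) = 1/5.

Answer: 1/5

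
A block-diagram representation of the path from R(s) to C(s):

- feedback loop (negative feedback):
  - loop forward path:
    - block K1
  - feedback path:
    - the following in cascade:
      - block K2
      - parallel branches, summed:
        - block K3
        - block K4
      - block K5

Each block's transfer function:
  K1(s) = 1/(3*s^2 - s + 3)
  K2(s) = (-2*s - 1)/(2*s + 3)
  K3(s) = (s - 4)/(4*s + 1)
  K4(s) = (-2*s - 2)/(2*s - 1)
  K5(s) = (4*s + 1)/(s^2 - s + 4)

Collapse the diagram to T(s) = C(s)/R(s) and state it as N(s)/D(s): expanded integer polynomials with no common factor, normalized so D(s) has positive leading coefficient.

1. reduce the parallel group K3, K4; result (-6*s^2 - 19*s + 2)/(8*s^2 - 2*s - 1)
2. cascade K2, (K3+K4), K5; result (12*s^3 + 44*s^2 + 15*s - 2)/(4*s^4 + 9*s^2 + 19*s - 12)
3. apply the feedback formula to K1, (K2*(K3+K4)*K5) - this is the overall T(s), already in the required normalized form

Final answer: (4*s^4 + 9*s^2 + 19*s - 12)/(12*s^6 - 4*s^5 + 39*s^4 + 60*s^3 + 16*s^2 + 84*s - 38)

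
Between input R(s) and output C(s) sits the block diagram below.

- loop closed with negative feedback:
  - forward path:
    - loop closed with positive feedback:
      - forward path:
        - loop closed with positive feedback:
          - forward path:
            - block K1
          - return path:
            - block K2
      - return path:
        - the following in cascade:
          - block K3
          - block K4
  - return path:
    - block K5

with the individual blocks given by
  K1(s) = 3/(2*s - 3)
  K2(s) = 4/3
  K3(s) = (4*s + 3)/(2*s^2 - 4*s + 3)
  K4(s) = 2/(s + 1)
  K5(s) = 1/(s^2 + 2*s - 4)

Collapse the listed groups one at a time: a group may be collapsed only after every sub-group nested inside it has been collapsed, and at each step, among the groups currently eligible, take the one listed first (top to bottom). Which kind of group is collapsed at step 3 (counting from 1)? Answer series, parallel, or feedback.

1. close the feedback loop around K1, K2
2. combine K3, K4 in series
3. collapse the loop ([K1/(1-K1*K2)] forward, (K3*K4) return)
4. close the feedback loop around [[K1/(1-K1*K2)]/(1-[K1/(1-K1*K2)]*(K3*K4))], K5
The group at step 3 is a feedback group.

Final answer: feedback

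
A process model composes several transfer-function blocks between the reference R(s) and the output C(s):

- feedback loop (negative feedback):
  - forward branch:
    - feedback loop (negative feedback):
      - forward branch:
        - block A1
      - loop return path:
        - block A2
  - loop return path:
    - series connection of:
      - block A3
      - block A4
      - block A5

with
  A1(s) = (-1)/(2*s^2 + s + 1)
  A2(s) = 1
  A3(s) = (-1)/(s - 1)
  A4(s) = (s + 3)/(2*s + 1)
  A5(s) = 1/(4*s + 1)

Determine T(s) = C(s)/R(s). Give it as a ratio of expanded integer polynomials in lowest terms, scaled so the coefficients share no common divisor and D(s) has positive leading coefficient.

Reducing step by step:

Step 1: apply the feedback formula to A1, A2: (-1)/(2*s^2 + s)
Step 2: cascade A3, A4, A5: (-s - 3)/(8*s^3 - 2*s^2 - 5*s - 1)
Step 3: reduce the feedback loop with forward [A1/(1+A1*A2)] and return (A3*A4*A5); the result is T(s) itself (integer coefficients, no common factor, positive leading denominator coefficient)

Answer: (-8*s^3 + 2*s^2 + 5*s + 1)/(16*s^5 + 4*s^4 - 12*s^3 - 7*s^2 + 3)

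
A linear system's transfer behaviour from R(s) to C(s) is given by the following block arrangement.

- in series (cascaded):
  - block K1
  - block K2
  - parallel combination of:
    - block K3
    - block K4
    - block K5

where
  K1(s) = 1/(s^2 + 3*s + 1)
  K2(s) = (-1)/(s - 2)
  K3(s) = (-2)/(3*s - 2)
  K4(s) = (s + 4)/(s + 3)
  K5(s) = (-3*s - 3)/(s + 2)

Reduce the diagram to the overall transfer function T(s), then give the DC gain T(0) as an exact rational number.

Answer: 5/12

Working:
Step 1: reduce the parallel group K3, K4, K5 gives (-6*s^3 - 16*s^2 - s - 10)/(3*s^3 + 13*s^2 + 8*s - 12)
Step 2: cascade K1, K2, (K3+K4+K5) gives (6*s^3 + 16*s^2 + s + 10)/(3*s^6 + 16*s^5 + 6*s^4 - 75*s^3 - 78*s^2 + 44*s + 24)
DC gain: substitute s = 0 into T(s) from step 2: T(0) = 10/24 = 5/12.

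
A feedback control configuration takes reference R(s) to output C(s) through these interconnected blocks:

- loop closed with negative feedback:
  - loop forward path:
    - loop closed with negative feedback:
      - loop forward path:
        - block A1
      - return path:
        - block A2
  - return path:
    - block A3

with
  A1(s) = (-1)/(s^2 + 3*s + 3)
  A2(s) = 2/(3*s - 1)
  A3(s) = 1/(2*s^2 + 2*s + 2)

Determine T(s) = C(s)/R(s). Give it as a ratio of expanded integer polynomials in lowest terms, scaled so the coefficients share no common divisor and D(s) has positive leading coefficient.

First reduce the diagram to T(s).

Step 1 - apply the feedback formula to A1, A2, giving (1 - 3*s)/(3*s^3 + 8*s^2 + 6*s - 5)
Step 2 - collapse the loop ([A1/(1+A1*A2)] forward, A3 return); the result is T(s) itself (integer coefficients, no common factor, positive leading denominator coefficient)

Answer: (-6*s^3 - 4*s^2 - 4*s + 2)/(6*s^5 + 22*s^4 + 34*s^3 + 18*s^2 - s - 9)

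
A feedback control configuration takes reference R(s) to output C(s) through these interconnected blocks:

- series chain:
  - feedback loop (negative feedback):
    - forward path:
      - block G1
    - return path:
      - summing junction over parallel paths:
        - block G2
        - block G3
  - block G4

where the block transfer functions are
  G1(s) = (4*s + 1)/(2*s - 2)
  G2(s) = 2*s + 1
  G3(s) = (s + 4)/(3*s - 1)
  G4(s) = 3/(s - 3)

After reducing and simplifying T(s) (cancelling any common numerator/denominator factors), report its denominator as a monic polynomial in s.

(1) sum the parallel branches G2, G3; result (6*s^2 + 2*s + 3)/(3*s - 1)
(2) reduce the feedback loop with forward G1 and return (G2+G3); result (12*s^2 - s - 1)/(24*s^3 + 20*s^2 + 6*s + 5)
(3) series reduction of [G1/(1+G1*(G2+G3))], G4; result (36*s^2 - 3*s - 3)/(24*s^4 - 52*s^3 - 54*s^2 - 13*s - 15)
T(s) is the step-3 result (common factors already cancelled). Leading coefficient of the denominator: 24. Divide through by 24 for the monic polynomial.

Final answer: s^4 - 13*s^3/6 - 9*s^2/4 - 13*s/24 - 5/8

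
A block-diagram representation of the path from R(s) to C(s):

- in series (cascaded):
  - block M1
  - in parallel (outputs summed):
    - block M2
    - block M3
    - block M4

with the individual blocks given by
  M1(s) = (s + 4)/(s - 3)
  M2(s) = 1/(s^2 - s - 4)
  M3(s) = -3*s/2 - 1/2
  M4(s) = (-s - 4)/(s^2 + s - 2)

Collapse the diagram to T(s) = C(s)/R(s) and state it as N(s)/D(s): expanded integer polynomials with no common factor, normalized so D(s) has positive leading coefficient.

The answer is (-3*s^6 - 13*s^5 + 15*s^4 + 85*s^3 + 32*s^2 + 4*s + 80)/(2*s^5 - 6*s^4 - 14*s^3 + 38*s^2 + 28*s - 48).

Reasoning:
(1) sum the parallel branches M2, M3, M4, giving (-3*s^5 - s^4 + 19*s^3 + 9*s^2 - 4*s + 20)/(2*s^4 - 14*s^2 - 4*s + 16)
(2) combine M1, (M2+M3+M4) in series - this is the overall T(s), already in the required normalized form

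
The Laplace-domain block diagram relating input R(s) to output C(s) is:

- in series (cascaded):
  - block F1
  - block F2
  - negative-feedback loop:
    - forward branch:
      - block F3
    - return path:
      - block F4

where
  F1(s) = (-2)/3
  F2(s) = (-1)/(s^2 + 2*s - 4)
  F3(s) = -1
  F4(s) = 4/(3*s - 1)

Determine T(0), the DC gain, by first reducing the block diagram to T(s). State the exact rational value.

First reduce the diagram to T(s).

Step 1. feedback reduction of F3, F4, giving (1 - 3*s)/(3*s - 5)
Step 2. combine F1, F2, [F3/(1+F3*F4)] in series, giving (2 - 6*s)/(9*s^3 + 3*s^2 - 66*s + 60)
That last expression is T(s); at s = 0 only the constant terms survive, so T(0) = 2/60 = 1/30.

Answer: 1/30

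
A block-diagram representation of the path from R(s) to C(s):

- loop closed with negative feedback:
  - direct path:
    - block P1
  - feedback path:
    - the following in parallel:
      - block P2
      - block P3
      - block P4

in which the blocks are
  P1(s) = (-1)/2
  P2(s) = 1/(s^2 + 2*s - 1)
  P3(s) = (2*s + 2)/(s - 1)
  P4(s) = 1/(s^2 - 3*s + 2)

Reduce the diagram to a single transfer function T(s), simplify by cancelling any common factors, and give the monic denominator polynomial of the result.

The answer is s^3 + s^2/2 - 21*s/4 + 9/4.

Reasoning:
Step 1: add P2, P3, P4 (parallel); result (2*s^4 + 2*s^3 - 8*s^2 - 7*s + 5)/(s^4 - s^3 - 5*s^2 + 7*s - 2)
Step 2: collapse the loop (P1 forward, (P2+P3+P4) return); result (s^4 - s^3 - 5*s^2 + 7*s - 2)/(4*s^3 + 2*s^2 - 21*s + 9)
That last expression is T(s), already simplified. Scaling its denominator by 1/4 (the reciprocal of the leading coefficient) yields the monic denominator.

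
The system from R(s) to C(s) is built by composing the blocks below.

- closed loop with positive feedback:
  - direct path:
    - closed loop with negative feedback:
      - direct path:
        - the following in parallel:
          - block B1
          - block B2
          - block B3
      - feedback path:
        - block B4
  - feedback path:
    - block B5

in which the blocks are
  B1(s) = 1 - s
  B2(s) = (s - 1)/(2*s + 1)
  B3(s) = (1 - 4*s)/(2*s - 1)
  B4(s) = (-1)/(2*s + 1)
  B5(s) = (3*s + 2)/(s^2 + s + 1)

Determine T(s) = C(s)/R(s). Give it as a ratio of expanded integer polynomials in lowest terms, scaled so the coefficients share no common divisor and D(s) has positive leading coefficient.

Answer: (-8*s^6 - 16*s^5 - 26*s^4 - 20*s^3 - 11*s^2 - s + 1)/(36*s^5 + 58*s^4 + 66*s^3 + 32*s^2 + s - 4)

Working:
Step 1: reduce the parallel group B1, B2, B3: (-4*s^3 - 2*s^2 - 4*s + 1)/(4*s^2 - 1)
Step 2: close the feedback loop around (B1+B2+B3), B4: (-8*s^4 - 8*s^3 - 10*s^2 - 2*s + 1)/(12*s^3 + 6*s^2 + 2*s - 2)
Step 3: close the feedback loop around [(B1+B2+B3)/(1+(B1+B2+B3)*B4)], B5: this yields T(s), and no further normalization is needed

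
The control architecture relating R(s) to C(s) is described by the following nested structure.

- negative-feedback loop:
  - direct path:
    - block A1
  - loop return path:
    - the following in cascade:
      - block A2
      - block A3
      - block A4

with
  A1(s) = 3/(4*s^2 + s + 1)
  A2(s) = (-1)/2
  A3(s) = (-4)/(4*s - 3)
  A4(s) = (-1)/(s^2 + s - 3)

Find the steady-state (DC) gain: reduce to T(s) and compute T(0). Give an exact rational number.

The answer is 9.

Reasoning:
[1] combine A2, A3, A4 in series: (-2)/(4*s^3 + s^2 - 15*s + 9)
[2] reduce the feedback loop with forward A1 and return (A2*A3*A4): (12*s^3 + 3*s^2 - 45*s + 27)/(16*s^5 + 8*s^4 - 55*s^3 + 22*s^2 - 6*s + 3)
The step-2 result is T(s). Setting s = 0: T(0) = 27/3 = 9.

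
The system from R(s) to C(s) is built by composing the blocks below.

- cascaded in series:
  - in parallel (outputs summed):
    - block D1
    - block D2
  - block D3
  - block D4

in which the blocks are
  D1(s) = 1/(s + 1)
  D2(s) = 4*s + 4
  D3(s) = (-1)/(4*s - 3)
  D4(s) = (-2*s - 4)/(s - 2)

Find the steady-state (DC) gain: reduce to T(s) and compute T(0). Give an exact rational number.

1. reduce the parallel group D1, D2, giving (4*s^2 + 8*s + 5)/(s + 1)
2. series reduction of (D1+D2), D3, D4, giving (8*s^3 + 32*s^2 + 42*s + 20)/(4*s^3 - 7*s^2 - 5*s + 6)
The step-2 result is T(s). Setting s = 0: T(0) = 20/6 = 10/3.

Hence the answer: 10/3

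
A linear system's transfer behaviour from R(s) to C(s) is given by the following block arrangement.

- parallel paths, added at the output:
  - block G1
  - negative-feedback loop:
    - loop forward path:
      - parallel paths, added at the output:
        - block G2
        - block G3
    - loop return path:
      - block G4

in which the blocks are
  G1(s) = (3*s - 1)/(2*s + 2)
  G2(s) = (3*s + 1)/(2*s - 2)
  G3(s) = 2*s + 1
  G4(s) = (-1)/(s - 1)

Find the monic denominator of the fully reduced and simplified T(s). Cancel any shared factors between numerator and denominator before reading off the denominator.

Step 1: sum the parallel branches G2, G3; result (4*s^2 + s - 1)/(2*s - 2)
Step 2: close the feedback loop around (G2+G3), G4; result (-4*s^3 + 3*s^2 + 2*s - 1)/(2*s^2 + 5*s - 3)
Step 3: sum the parallel branches G1, [(G2+G3)/(1+(G2+G3)*G4)]; result (-8*s^4 + 4*s^3 + 23*s^2 - 12*s + 1)/(4*s^3 + 14*s^2 + 4*s - 6)
T(s) is the step-3 result (common factors already cancelled). Leading coefficient of the denominator: 4. Divide through by 4 for the monic polynomial.

Hence the answer: s^3 + 7*s^2/2 + s - 3/2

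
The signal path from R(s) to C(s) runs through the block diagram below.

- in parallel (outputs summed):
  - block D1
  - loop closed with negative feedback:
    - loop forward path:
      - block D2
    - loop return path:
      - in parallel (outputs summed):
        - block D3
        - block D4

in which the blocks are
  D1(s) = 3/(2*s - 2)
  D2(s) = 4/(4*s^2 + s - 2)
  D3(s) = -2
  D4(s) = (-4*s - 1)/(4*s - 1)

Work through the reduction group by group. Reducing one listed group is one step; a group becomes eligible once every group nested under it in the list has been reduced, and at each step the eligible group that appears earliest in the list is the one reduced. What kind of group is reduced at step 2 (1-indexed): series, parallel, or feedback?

(1) add D3, D4 (parallel)
(2) feedback reduction of D2, (D3+D4)
(3) sum the parallel branches D1, [D2/(1+D2*(D3+D4))]
Step 2 collapses a feedback group.

Therefore the answer is feedback.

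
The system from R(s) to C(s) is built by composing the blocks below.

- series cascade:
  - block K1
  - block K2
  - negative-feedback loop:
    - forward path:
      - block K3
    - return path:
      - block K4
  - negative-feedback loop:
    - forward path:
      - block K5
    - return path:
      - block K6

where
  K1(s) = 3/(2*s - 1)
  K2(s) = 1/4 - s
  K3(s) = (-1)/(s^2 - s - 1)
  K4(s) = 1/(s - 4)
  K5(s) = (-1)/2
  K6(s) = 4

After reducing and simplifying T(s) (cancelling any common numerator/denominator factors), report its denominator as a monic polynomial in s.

Answer: s^4 - 11*s^3/2 + 11*s^2/2 + 3*s/2 - 3/2

Working:
(1) apply the feedback formula to K3, K4; result (4 - s)/(s^3 - 5*s^2 + 3*s + 3)
(2) close the feedback loop around K5, K6; result 1/2
(3) combine K1, K2, [K3/(1+K3*K4)], [K5/(1+K5*K6)] in series; result (12*s^2 - 51*s + 12)/(16*s^4 - 88*s^3 + 88*s^2 + 24*s - 24)
T(s) is the step-3 result (common factors already cancelled). Leading coefficient of the denominator: 16. Divide through by 16 for the monic polynomial.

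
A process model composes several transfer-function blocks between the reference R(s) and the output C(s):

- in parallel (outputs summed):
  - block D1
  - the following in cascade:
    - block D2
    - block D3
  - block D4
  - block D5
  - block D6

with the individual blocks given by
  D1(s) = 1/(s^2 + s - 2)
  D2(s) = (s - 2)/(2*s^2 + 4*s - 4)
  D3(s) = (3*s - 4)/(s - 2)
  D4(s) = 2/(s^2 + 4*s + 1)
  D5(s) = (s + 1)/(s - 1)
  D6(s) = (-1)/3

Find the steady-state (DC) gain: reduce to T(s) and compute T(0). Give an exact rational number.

[1] reduce the series chain D2, D3 gives (3*s - 4)/(2*s^2 + 4*s - 4)
[2] reduce the parallel group D1, (D2*D3), D4, D5, D6 gives (4*s^6 + 49*s^5 + 191*s^4 + 223*s^3 - 73*s^2 - 170*s + 28)/(6*s^6 + 42*s^5 + 66*s^4 - 66*s^3 - 132*s^2 + 60*s + 24)
That last expression is T(s); at s = 0 only the constant terms survive, so T(0) = 28/24 = 7/6.

Therefore the answer is 7/6.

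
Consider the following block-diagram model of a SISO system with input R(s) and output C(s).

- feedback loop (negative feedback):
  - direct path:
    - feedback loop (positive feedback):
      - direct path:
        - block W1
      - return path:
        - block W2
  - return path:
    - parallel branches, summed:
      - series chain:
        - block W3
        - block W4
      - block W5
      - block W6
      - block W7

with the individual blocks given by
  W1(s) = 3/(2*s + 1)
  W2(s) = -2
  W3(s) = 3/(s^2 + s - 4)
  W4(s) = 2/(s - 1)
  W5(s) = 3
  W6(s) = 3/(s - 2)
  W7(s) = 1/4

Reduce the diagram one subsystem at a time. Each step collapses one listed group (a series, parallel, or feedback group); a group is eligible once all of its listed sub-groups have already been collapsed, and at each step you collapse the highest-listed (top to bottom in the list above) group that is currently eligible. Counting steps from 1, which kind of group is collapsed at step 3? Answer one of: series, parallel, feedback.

1. close the feedback loop around W1, W2
2. cascade W3, W4
3. add (W3*W4), W5, W6, W7 (parallel)
4. feedback reduction of [W1/(1-W1*W2)], ((W3*W4)+W5+W6+W7)
At step 3 the group reduced is parallel.

Final answer: parallel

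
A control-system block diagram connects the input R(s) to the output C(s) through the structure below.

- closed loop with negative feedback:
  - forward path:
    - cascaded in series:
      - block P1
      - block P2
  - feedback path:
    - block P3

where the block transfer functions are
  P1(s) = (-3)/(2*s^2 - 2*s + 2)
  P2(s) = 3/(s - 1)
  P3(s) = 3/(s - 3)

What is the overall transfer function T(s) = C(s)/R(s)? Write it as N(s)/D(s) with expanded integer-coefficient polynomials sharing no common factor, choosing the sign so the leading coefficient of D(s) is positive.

The answer is (27 - 9*s)/(2*s^4 - 10*s^3 + 16*s^2 - 14*s - 21).

Reasoning:
[1] series reduction of P1, P2, giving (-9)/(2*s^3 - 4*s^2 + 4*s - 2)
[2] collapse the loop ((P1*P2) forward, P3 return); the result is T(s) itself (integer coefficients, no common factor, positive leading denominator coefficient)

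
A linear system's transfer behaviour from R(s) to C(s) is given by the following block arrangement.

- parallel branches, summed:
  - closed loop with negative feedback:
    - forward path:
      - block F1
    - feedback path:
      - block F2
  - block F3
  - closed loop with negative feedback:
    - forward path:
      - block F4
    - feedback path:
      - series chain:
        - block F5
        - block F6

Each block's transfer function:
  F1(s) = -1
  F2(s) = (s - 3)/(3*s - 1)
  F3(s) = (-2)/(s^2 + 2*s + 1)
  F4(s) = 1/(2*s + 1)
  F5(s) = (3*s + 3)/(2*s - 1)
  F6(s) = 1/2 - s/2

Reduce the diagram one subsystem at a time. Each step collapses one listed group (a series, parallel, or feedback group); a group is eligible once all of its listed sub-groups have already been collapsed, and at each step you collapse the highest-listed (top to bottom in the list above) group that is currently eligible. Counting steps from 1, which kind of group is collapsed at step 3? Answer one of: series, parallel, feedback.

Step 1. feedback reduction of F1, F2
Step 2. series reduction of F5, F6
Step 3. reduce the feedback loop with forward F4 and return (F5*F6)
Step 4. reduce the parallel group [F1/(1+F1*F2)], F3, [F4/(1+F4*(F5*F6))]
So the answer for step 3 is feedback.

Answer: feedback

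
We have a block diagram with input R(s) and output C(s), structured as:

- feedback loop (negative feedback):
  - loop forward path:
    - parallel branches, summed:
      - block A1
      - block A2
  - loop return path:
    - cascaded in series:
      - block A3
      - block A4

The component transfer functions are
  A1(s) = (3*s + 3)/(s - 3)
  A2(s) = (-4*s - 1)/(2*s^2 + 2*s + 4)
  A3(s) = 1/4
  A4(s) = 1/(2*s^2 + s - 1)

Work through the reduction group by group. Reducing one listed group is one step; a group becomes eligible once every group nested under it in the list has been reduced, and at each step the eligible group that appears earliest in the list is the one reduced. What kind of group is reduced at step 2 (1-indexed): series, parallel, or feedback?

Reducing step by step:

Step 1: reduce the parallel group A1, A2
Step 2: cascade A3, A4
Step 3: collapse the loop ((A1+A2) forward, (A3*A4) return)
Step 2 collapses a series group.

Answer: series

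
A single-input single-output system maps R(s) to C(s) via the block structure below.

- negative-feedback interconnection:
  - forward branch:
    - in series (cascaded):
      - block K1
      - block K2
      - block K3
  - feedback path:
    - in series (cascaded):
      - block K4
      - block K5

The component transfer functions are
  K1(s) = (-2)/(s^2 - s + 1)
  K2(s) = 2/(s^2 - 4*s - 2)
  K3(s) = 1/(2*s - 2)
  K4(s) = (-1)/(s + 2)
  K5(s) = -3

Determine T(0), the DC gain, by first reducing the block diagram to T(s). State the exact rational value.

Reducing step by step:

(1) cascade K1, K2, K3; result (-2)/(s^5 - 6*s^4 + 8*s^3 - 5*s^2 + 2)
(2) series reduction of K4, K5; result 3/(s + 2)
(3) close the feedback loop around (K1*K2*K3), (K4*K5); result (-2*s - 4)/(s^6 - 4*s^5 - 4*s^4 + 11*s^3 - 10*s^2 + 2*s - 2)
The step-3 result is T(s). Setting s = 0: T(0) = -4/(-2) = 2.

Answer: 2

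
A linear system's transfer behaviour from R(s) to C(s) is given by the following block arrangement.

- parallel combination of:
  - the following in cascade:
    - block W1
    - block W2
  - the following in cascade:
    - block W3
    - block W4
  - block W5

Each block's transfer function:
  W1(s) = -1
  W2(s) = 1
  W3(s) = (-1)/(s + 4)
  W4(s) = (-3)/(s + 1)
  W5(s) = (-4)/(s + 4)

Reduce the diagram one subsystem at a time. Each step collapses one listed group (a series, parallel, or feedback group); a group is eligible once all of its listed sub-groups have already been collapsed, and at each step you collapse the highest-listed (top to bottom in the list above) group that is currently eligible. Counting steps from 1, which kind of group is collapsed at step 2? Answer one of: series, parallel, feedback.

The answer is series.

Reasoning:
Step 1: series reduction of W1, W2
Step 2: combine W3, W4 in series
Step 3: parallel reduction of (W1*W2), (W3*W4), W5
The group at step 2 is a series group.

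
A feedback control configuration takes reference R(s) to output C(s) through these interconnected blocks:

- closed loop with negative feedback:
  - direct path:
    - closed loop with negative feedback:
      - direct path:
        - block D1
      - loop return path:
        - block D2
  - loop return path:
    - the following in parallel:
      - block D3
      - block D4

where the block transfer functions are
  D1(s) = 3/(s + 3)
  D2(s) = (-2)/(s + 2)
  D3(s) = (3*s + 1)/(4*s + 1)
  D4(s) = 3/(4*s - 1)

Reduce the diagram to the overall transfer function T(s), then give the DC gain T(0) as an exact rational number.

The answer is -1/2.

Reasoning:
Step 1 - close the feedback loop around D1, D2 gives (3*s + 6)/(s^2 + 5*s)
Step 2 - parallel reduction of D3, D4 gives (12*s^2 + 13*s + 2)/(16*s^2 - 1)
Step 3 - close the feedback loop around [D1/(1+D1*D2)], (D3+D4) gives (48*s^3 + 96*s^2 - 3*s - 6)/(16*s^4 + 116*s^3 + 110*s^2 + 79*s + 12)
The step-3 result is T(s). Setting s = 0: T(0) = -6/12 = -1/2.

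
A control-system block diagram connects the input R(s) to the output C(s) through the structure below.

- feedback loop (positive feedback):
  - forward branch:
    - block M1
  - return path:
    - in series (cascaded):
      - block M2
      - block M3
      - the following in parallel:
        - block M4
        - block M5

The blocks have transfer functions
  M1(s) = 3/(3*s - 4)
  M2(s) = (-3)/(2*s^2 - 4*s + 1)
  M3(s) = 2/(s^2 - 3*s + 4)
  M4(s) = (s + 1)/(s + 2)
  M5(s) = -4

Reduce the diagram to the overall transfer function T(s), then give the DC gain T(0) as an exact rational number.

The answer is -12/79.

Reasoning:
1. reduce the parallel group M4, M5; result (-3*s - 7)/(s + 2)
2. multiply M2, M3, (M4+M5) (series); result (18*s + 42)/(2*s^5 - 6*s^4 + s^3 + 23*s^2 - 34*s + 8)
3. reduce the feedback loop with forward M1 and return (M2*M3*(M4+M5)); result (6*s^5 - 18*s^4 + 3*s^3 + 69*s^2 - 102*s + 24)/(6*s^6 - 26*s^5 + 27*s^4 + 65*s^3 - 194*s^2 + 106*s - 158)
Step 3 gives the overall T(s). Then T(0) = 24/(-158) = -12/79.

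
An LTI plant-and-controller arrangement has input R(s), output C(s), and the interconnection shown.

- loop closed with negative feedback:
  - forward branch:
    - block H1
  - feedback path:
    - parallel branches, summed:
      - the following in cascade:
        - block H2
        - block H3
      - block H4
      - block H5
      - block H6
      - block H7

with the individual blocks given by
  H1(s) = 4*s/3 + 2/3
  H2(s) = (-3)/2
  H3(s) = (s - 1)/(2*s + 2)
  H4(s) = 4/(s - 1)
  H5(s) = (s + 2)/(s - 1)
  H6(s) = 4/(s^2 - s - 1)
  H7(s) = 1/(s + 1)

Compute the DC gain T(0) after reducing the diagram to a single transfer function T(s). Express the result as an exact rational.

First reduce the diagram to T(s).

(1) combine H2, H3 in series gives (3 - 3*s)/(4*s + 4)
(2) reduce the parallel group (H2*H3), H4, H5, H6, H7 gives (s^4 + 37*s^3 - 6*s^2 - 55*s - 33)/(4*s^4 - 4*s^3 - 8*s^2 + 4*s + 4)
(3) close the feedback loop around H1, ((H2*H3)+H4+H5+H6+H7) gives (8*s^5 - 4*s^4 - 20*s^3 + 12*s + 4)/(2*s^5 + 81*s^4 + 19*s^3 - 128*s^2 - 115*s - 27)
Evaluating the step-3 result (the overall T(s)) at s = 0 gives T(0) = 4/(-27) = -4/27.

Answer: -4/27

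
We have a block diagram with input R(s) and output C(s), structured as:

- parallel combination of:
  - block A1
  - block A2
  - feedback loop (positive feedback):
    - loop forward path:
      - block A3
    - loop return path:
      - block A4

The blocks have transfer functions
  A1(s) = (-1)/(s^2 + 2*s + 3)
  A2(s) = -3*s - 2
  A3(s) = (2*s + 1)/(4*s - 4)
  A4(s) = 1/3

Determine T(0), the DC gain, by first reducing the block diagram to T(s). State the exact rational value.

(1) collapse the loop (A3 forward, A4 return); result (6*s + 3)/(10*s - 13)
(2) sum the parallel branches A1, A2, [A3/(1-A3*A4)]; result (-30*s^4 - 35*s^3 - 11*s^2 + 123*s + 100)/(10*s^3 + 7*s^2 + 4*s - 39)
Step 2 gives the overall T(s). Then T(0) = 100/(-39) = -100/39.

Final answer: -100/39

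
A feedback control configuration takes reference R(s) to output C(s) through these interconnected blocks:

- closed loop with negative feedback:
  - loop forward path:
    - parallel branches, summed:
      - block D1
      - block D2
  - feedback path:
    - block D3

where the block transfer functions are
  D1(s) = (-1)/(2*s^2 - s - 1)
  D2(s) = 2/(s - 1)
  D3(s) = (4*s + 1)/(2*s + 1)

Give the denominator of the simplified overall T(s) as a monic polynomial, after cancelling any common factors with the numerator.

The answer is s^3 + 4*s^2 + 5*s/4.

Reasoning:
Step 1. add D1, D2 (parallel), giving (4*s + 1)/(2*s^2 - s - 1)
Step 2. feedback reduction of (D1+D2), D3, giving (8*s^2 + 6*s + 1)/(4*s^3 + 16*s^2 + 5*s)
Step 2 gives the fully reduced T(s), with no common factor left to cancel. The denominator's leading coefficient is 4, so divide each of its coefficients by 4 to get the monic form.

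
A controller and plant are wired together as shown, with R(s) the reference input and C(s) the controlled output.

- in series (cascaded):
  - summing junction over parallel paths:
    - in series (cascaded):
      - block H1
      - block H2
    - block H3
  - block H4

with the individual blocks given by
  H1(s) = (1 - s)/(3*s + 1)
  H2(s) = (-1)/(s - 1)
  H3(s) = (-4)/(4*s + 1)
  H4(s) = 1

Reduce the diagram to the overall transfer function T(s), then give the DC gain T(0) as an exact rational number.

Step 1 - series reduction of H1, H2: 1/(3*s + 1)
Step 2 - sum the parallel branches (H1*H2), H3: (-8*s - 3)/(12*s^2 + 7*s + 1)
Step 3 - cascade ((H1*H2)+H3), H4: (-8*s - 3)/(12*s^2 + 7*s + 1)
Evaluating the step-3 result (the overall T(s)) at s = 0 gives T(0) = -3/1 = -3.

Therefore the answer is -3.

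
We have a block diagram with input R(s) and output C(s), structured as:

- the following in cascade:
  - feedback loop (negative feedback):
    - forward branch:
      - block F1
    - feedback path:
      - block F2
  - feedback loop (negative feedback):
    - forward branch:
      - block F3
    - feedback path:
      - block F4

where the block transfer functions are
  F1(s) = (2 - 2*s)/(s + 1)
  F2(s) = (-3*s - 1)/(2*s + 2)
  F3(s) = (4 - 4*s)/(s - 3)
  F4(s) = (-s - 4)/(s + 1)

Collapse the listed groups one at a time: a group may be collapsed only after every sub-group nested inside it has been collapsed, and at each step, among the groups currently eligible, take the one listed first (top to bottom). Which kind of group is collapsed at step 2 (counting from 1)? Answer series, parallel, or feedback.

Reducing step by step:

[1] reduce the feedback loop with forward F1 and return F2
[2] close the feedback loop around F3, F4
[3] combine [F1/(1+F1*F2)], [F3/(1+F3*F4)] in series
The group at step 2 is a feedback group.

Answer: feedback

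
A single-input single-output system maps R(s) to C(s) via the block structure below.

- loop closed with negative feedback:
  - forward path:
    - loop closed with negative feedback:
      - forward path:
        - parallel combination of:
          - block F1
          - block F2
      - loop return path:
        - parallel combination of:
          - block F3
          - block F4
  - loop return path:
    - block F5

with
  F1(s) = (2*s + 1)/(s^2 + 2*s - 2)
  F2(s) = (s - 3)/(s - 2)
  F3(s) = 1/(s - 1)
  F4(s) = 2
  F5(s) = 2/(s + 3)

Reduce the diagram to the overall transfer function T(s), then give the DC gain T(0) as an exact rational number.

Reducing step by step:

1. sum the parallel branches F1, F2: (s^3 + s^2 - 11*s + 4)/(s^3 - 6*s + 4)
2. sum the parallel branches F3, F4: (2*s - 1)/(s - 1)
3. feedback reduction of (F1+F2), (F3+F4): (s^4 - 12*s^2 + 15*s - 4)/(3*s^4 - 29*s^2 + 29*s - 8)
4. feedback reduction of [(F1+F2)/(1+(F1+F2)*(F3+F4))], F5: (s^5 + 3*s^4 - 12*s^3 - 21*s^2 + 41*s - 12)/(3*s^5 + 11*s^4 - 29*s^3 - 82*s^2 + 109*s - 32)
Evaluating the step-4 result (the overall T(s)) at s = 0 gives T(0) = -12/(-32) = 3/8.

Answer: 3/8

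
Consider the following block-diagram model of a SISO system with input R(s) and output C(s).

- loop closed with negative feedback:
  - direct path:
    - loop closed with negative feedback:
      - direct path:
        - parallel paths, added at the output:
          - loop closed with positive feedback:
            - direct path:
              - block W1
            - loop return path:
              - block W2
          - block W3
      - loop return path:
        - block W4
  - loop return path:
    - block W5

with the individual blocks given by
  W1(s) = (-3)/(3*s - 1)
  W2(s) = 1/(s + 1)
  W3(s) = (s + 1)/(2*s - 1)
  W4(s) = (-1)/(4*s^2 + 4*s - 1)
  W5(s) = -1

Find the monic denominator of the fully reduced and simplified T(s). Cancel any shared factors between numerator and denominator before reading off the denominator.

Step 1 - close the feedback loop around W1, W2 -> (-3*s - 3)/(3*s^2 + 2*s + 2)
Step 2 - sum the parallel branches [W1/(1-W1*W2)], W3 -> (3*s^3 - s^2 + s + 5)/(6*s^3 + s^2 + 2*s - 2)
Step 3 - feedback reduction of ([W1/(1-W1*W2)]+W3), W4 -> (12*s^5 + 8*s^4 - 3*s^3 + 25*s^2 + 19*s - 5)/(24*s^5 + 28*s^4 + 3*s^3 - 11*s - 3)
Step 4 - feedback reduction of [([W1/(1-W1*W2)]+W3)/(1+([W1/(1-W1*W2)]+W3)*W4)], W5 -> (12*s^5 + 8*s^4 - 3*s^3 + 25*s^2 + 19*s - 5)/(12*s^5 + 20*s^4 + 6*s^3 - 25*s^2 - 30*s + 2)
T(s) is the step-4 result (common factors already cancelled). Leading coefficient of the denominator: 12. Divide through by 12 for the monic polynomial.

Hence the answer: s^5 + 5*s^4/3 + s^3/2 - 25*s^2/12 - 5*s/2 + 1/6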